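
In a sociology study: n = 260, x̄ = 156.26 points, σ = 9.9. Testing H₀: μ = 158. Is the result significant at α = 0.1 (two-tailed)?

z = (156.26 - 158)/(9.9/√260) = -2.834. Since |z| > 1.645, significant at α = 0.1.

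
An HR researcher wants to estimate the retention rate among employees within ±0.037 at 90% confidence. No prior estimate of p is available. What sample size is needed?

Conservative approach: use p = 0.5 (maximizes p(1-p) = 0.25). n = z²(0.25)/E² = 1.645²×0.25/0.037² = 494.2 → n = 495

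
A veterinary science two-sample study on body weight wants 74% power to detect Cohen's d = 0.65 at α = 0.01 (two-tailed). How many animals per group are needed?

z_{α/2} = 2.576, z_β = Φ⁻¹(0.74) = 0.643. For medium effect (d = 0.65): n per group = 2(z_{α/2} + z_β)²/d² = 2(2.576 + 0.643)²/0.65² = 49.1 → 50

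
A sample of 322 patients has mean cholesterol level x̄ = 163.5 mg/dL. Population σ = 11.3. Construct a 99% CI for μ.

CI = x̄ ± z*(σ/√n) = 163.5 ± 2.576(11.3/√322) = 163.5 ± 1.62 = (161.88, 165.12)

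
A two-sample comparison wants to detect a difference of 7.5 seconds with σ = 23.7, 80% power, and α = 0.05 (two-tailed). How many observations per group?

n per group = 2(z_α/2 + z_β)²σ²/d² = 2×(1.96 + 0.84)²×23.7²/7.5² = 156.6 → n = 157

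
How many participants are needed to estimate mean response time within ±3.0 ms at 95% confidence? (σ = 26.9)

n = (z*σ/E)² = (1.96×26.9/3.0)² = 308.9 → n = 309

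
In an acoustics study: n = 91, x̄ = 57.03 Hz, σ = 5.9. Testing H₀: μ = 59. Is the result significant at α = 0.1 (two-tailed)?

z = (57.03 - 59)/(5.9/√91) = -3.185. Since |z| > 1.645, significant at α = 0.1.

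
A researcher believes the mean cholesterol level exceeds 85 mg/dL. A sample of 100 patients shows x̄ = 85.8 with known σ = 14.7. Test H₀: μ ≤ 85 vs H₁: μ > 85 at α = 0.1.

z = 0.544. Critical value: 1.28. Fail to reject H₀.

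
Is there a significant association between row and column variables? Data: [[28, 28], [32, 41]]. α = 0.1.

χ² = 0.484. df = 1, critical = 2.706. Fail to reject H₀. No evidence of dependence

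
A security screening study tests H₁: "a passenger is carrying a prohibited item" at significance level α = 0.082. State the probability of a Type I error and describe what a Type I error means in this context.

P(Type I error) = α = 0.082. A Type I error is rejecting H₀ when H₀ is actually true (false positive) — here, concluding that a passenger is carrying a prohibited item when in fact this is not the case. Consequence: detaining an innocent passenger — delay and inconvenience.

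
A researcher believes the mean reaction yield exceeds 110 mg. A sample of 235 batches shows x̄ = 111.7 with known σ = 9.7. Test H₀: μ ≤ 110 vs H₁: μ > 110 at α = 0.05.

z = 2.687. Critical value: 1.645. Reject H₀.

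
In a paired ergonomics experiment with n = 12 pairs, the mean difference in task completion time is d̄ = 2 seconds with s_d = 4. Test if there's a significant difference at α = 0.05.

t = d̄/(s_d/√n) = 2/(4/√12) = 1.732. df = 11, critical t = ±2.201. Fail to reject H₀.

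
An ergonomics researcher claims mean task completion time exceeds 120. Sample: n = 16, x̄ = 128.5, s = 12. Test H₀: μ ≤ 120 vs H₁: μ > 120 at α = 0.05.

t = (128.5 - 120)/(12/√16) = 2.833, df = 15. Critical t = 1.753. Reject H₀.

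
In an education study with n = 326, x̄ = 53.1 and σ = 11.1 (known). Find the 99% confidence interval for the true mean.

CI = x̄ ± z*(σ/√n) = 53.1 ± 2.576(11.1/√326) = 53.1 ± 1.58 = (51.52, 54.68)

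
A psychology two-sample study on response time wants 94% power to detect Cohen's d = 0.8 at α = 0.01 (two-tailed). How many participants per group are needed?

z_{α/2} = 2.576, z_β = Φ⁻¹(0.94) = 1.555. For large effect (d = 0.8): n per group = 2(z_{α/2} + z_β)²/d² = 2(2.576 + 1.555)²/0.8² = 53.3 → 54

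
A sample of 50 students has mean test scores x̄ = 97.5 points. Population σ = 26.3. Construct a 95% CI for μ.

CI = x̄ ± z*(σ/√n) = 97.5 ± 1.96(26.3/√50) = 97.5 ± 7.29 = (90.21, 104.79)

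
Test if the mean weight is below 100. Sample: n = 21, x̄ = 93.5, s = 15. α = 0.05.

t = (93.5 - 100)/(15/√21) = -1.986, df = 20. Critical t = -1.725. Reject H₀.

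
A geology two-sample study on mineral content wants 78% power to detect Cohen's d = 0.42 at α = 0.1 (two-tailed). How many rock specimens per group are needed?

z_{α/2} = 1.645, z_β = Φ⁻¹(0.78) = 0.772. For small effect (d = 0.42): n per group = 2(z_{α/2} + z_β)²/d² = 2(1.645 + 0.772)²/0.42² = 66.2 → 67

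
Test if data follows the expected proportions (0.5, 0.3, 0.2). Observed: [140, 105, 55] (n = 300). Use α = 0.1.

Expected: [150.0, 90.0, 60.0]. χ² = 3.583. df = 2, critical = 4.605. Fail to reject H₀.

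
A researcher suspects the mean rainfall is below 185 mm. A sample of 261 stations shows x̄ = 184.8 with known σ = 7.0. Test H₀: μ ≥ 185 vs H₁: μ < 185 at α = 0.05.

z = -0.462. Critical value: -1.645. Fail to reject H₀.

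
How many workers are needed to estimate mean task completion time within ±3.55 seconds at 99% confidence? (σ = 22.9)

n = (z*σ/E)² = (2.576×22.9/3.55)² = 276.1 → n = 277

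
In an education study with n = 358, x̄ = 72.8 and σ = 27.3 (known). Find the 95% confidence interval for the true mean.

CI = x̄ ± z*(σ/√n) = 72.8 ± 1.96(27.3/√358) = 72.8 ± 2.83 = (69.97, 75.63)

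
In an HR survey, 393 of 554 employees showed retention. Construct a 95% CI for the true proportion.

p̂ = 0.709. CI = p̂ ± z*√(p̂(1-p̂)/n) = (0.672, 0.747)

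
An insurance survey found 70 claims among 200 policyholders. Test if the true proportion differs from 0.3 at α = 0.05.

p̂ = 0.35, p₀ = 0.3. z = (p̂ - p₀)/√(p₀(1-p₀)/n) = 1.543. Critical: ±1.96. Fail to reject H₀.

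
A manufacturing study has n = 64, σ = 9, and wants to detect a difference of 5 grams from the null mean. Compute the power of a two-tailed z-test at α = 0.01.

SE = σ/√n = 9/√64 = 1.125. Non-centrality λ = d/SE = 5/1.125 = 4.444. Power ≈ Φ(λ - z_{α/2}) = Φ(4.444 - 2.576) = Φ(1.868) = 0.969.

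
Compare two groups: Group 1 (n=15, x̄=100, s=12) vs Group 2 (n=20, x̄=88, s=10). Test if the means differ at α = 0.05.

Pooled sp = 10.89. t = 3.225, df = 33. Critical t = ±2.035. Reject H₀.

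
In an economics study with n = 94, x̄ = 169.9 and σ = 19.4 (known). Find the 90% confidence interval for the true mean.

CI = x̄ ± z*(σ/√n) = 169.9 ± 1.645(19.4/√94) = 169.9 ± 3.29 = (166.61, 173.19)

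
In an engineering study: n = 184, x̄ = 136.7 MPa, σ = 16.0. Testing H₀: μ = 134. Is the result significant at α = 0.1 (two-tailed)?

z = (136.7 - 134)/(16.0/√184) = 2.289. Since |z| > 1.645, significant at α = 0.1.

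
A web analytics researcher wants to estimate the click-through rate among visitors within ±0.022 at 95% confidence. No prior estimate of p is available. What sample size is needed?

Conservative approach: use p = 0.5 (maximizes p(1-p) = 0.25). n = z²(0.25)/E² = 1.96²×0.25/0.022² = 1984.3 → n = 1985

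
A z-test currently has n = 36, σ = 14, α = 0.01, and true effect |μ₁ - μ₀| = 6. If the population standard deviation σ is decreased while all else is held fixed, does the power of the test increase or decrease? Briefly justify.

Power increases: a smaller σ shrinks the standard error σ/√n, moving the sampling distribution under H₁ further from the critical value.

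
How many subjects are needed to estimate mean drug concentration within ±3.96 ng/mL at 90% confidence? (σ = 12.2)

n = (z*σ/E)² = (1.645×12.2/3.96)² = 25.7 → n = 26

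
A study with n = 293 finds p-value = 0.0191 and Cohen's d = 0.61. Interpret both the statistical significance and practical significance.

Statistically significant (p = 0.0191 < 0.05). Cohen's d = 0.61 indicates a medium effect size. Both statistical and practical significance should be considered.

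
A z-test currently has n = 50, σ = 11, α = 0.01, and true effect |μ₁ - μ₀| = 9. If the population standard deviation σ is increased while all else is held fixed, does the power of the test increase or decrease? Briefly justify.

Power decreases: a larger σ inflates the standard error σ/√n, pulling the sampling distribution under H₁ back toward the critical value.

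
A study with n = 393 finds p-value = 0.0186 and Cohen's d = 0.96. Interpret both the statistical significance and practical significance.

Statistically significant (p = 0.0186 < 0.05). Cohen's d = 0.96 indicates a large effect size. Both statistical and practical significance should be considered.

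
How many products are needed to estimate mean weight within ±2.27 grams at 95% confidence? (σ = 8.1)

n = (z*σ/E)² = (1.96×8.1/2.27)² = 48.9 → n = 49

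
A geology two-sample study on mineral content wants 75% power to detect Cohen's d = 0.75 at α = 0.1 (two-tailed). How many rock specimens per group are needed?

z_{α/2} = 1.645, z_β = Φ⁻¹(0.75) = 0.674. For medium effect (d = 0.75): n per group = 2(z_{α/2} + z_β)²/d² = 2(1.645 + 0.674)²/0.75² = 19.1 → 20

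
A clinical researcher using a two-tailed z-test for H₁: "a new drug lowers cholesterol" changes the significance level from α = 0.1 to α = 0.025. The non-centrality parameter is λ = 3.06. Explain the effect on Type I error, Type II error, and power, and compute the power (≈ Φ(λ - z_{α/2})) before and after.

Decreasing α from 0.1 to 0.025:
• Type I error rate decreases (α is the Type I rate by definition).
• Critical value moves from z_{α/2} = 1.645 to 2.241, so power = Φ(λ - z_{α/2}) goes from Φ(3.06 - 1.645) = 0.921 to Φ(3.06 - 2.241) = 0.794.
• Type II error rate β = 1 - power therefore increases (0.079 → 0.206).
Appropriate when false positives are costly — here, approving an ineffective drug — patients take a useless medication and may skip effective alternatives.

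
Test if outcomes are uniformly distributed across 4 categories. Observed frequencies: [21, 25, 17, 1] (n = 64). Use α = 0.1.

Expected = 16 each. χ² = Σ(O-E)²/E = 20.75. df = 3, critical value = 6.251. Reject H₀.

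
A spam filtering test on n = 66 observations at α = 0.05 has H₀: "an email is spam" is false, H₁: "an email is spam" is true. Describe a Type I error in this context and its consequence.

Type I error: rejecting H₀ when it is true — concluding that an email is spam when in fact it is not. Consequence: a legitimate email is sent to the spam folder and the user misses it.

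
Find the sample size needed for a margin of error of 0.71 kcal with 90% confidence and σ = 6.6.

n = (z*σ/E)² = (1.645×6.6/0.71)² = 233.8 → n = 234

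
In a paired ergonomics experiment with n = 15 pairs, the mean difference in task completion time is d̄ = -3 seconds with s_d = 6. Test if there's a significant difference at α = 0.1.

t = d̄/(s_d/√n) = -3/(6/√15) = -1.936. df = 14, critical t = ±1.761. Reject H₀.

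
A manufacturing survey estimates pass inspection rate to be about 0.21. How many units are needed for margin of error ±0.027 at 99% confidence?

n = z²p(1-p)/E² = 2.576²×0.21×0.79/0.027² = 1510.1 → n = 1511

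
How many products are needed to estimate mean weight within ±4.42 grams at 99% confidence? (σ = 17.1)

n = (z*σ/E)² = (2.576×17.1/4.42)² = 99.3 → n = 100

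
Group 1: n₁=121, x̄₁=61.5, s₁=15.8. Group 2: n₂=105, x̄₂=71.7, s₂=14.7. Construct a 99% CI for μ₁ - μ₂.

Difference = -10.2. SE = √(15.8²/121 + 14.7²/105) = 2.03. CI = (-15.43, -4.97)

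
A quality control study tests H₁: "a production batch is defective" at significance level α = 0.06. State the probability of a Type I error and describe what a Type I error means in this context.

P(Type I error) = α = 0.06. A Type I error is rejecting H₀ when H₀ is actually true (false positive) — here, concluding that a production batch is defective when in fact this is not the case. Consequence: scrapping a good batch — wasted material and cost for no reason.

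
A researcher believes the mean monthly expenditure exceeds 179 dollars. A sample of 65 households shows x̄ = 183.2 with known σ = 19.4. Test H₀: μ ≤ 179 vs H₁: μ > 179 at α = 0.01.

z = 1.745. Critical value: 2.33. Fail to reject H₀.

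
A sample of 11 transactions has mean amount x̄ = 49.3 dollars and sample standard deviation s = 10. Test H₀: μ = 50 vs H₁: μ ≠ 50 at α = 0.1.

t = (x̄ - μ₀)/(s/√n) = (49.3 - 50)/(10/√11) = -0.232. df = 10, critical t = ±1.812. Fail to reject H₀.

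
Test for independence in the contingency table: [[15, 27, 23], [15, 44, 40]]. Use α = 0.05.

χ² = 1.681. df = 2, critical = 5.991. Fail to reject H₀. No evidence of dependence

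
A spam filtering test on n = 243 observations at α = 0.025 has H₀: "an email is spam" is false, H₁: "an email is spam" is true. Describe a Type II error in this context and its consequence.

Type II error: failing to reject H₀ when it is false — concluding that an email is spam is not supported when in fact it is. Consequence: a spam email lands in the inbox.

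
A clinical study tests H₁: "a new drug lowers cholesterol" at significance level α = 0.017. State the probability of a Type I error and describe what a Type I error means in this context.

P(Type I error) = α = 0.017. A Type I error is rejecting H₀ when H₀ is actually true (false positive) — here, concluding that a new drug lowers cholesterol when in fact this is not the case. Consequence: approving an ineffective drug — patients take a useless medication and may skip effective alternatives.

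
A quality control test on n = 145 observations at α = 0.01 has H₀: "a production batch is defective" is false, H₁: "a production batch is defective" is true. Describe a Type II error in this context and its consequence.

Type II error: failing to reject H₀ when it is false — concluding that a production batch is defective is not supported when in fact it is. Consequence: shipping a defective batch — faulty products reach customers.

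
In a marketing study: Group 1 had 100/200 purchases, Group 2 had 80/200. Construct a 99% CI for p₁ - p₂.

p̂₁ = 0.5, p̂₂ = 0.4. Difference = 0.1. CI = (-0.028, 0.228)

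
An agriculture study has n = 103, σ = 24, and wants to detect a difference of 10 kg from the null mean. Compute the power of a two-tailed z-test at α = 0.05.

SE = σ/√n = 24/√103 = 2.365. Non-centrality λ = d/SE = 10/2.365 = 4.229. Power ≈ Φ(λ - z_{α/2}) = Φ(4.229 - 1.96) = Φ(2.269) = 0.988.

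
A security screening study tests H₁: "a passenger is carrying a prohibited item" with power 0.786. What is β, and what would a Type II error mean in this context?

β = 1 - power = 1 - 0.786 = 0.214. A Type II error is failing to reject H₀ when H₀ is false (false negative) — here, failing to conclude that a passenger is carrying a prohibited item when in fact it is true. Consequence: letting a prohibited item through — security breach.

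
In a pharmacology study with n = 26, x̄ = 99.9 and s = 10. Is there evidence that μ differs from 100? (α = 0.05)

t = (x̄ - μ₀)/(s/√n) = (99.9 - 100)/(10/√26) = -0.051. df = 25, critical t = ±2.06. Fail to reject H₀.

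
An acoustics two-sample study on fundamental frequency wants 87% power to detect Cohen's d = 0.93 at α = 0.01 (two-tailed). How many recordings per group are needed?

z_{α/2} = 2.576, z_β = Φ⁻¹(0.87) = 1.126. For large effect (d = 0.93): n per group = 2(z_{α/2} + z_β)²/d² = 2(2.576 + 1.126)²/0.93² = 31.7 → 32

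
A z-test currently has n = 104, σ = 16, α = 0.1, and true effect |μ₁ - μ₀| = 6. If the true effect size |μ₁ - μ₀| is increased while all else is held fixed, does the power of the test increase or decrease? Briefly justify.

Power increases: a larger true effect increases the non-centrality λ = |μ₁ - μ₀|/(σ/√n).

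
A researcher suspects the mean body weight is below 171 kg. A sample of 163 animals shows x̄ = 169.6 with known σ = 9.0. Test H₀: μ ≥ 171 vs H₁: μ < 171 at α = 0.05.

z = -1.986. Critical value: -1.645. Reject H₀.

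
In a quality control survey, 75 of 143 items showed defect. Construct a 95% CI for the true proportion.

p̂ = 0.524. CI = p̂ ± z*√(p̂(1-p̂)/n) = (0.443, 0.606)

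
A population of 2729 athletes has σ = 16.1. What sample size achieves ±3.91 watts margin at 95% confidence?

Without FPC: n₀ = (1.96×16.1/3.91)² = 65.134. With FPC: n = n₀N/(n₀+N-1) = 63.6 → n = 64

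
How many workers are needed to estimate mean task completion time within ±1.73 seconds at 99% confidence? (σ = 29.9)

n = (z*σ/E)² = (2.576×29.9/1.73)² = 1982.2 → n = 1983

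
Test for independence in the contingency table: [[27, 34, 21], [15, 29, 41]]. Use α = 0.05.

χ² = 10.226. df = 2, critical = 5.991. Reject H₀. Variables are dependent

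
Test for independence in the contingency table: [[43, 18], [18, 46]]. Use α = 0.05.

χ² = 22.437. df = 1, critical = 3.841. Reject H₀. Variables are dependent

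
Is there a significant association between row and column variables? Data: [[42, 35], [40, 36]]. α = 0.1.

χ² = 0.056. df = 1, critical = 2.706. Fail to reject H₀. No evidence of dependence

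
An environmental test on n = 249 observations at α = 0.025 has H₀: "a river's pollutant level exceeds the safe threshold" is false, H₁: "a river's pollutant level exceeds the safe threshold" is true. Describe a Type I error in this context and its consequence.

Type I error: rejecting H₀ when it is true — concluding that a river's pollutant level exceeds the safe threshold when in fact it is not. Consequence: shutting down a compliant factory unnecessarily.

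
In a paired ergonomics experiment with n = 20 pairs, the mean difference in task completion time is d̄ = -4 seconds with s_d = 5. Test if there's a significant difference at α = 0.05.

t = d̄/(s_d/√n) = -4/(5/√20) = -3.578. df = 19, critical t = ±2.093. Reject H₀.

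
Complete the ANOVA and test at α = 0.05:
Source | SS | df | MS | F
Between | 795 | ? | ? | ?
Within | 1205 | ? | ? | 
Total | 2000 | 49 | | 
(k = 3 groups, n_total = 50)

df_between = 2, df_within = 47. MS_between = 397.5, MS_within = 25.64. F = 15.504, F_crit ≈ 3.195. Reject H₀.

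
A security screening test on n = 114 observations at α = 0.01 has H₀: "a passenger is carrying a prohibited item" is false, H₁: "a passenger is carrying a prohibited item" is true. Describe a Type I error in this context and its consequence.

Type I error: rejecting H₀ when it is true — concluding that a passenger is carrying a prohibited item when in fact it is not. Consequence: detaining an innocent passenger — delay and inconvenience.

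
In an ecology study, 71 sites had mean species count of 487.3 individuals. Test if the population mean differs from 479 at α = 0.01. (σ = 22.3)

z = (x̄ - μ₀)/(σ/√n) = (487.3 - 479)/(22.3/√71) = 3.136. Critical value: ±2.576. Since |3.136| > 2.576, Reject H₀.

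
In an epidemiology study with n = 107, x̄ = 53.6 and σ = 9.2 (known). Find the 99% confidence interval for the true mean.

CI = x̄ ± z*(σ/√n) = 53.6 ± 2.576(9.2/√107) = 53.6 ± 2.29 = (51.31, 55.89)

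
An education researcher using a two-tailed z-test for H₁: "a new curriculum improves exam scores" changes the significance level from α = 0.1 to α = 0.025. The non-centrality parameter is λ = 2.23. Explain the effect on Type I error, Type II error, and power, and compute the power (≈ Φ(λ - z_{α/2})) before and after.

Decreasing α from 0.1 to 0.025:
• Type I error rate decreases (α is the Type I rate by definition).
• Critical value moves from z_{α/2} = 1.645 to 2.241, so power = Φ(λ - z_{α/2}) goes from Φ(2.23 - 1.645) = 0.721 to Φ(2.23 - 2.241) = 0.496.
• Type II error rate β = 1 - power therefore increases (0.279 → 0.504).
Appropriate when false positives are costly — here, adopting a curriculum that gives no real benefit — disruption for nothing.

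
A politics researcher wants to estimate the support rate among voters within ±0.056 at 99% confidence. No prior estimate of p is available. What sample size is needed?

Conservative approach: use p = 0.5 (maximizes p(1-p) = 0.25). n = z²(0.25)/E² = 2.576²×0.25/0.056² = 529.0 → n = 529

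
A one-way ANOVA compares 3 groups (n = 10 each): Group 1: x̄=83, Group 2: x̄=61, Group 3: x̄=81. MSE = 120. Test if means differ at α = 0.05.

Grand mean = 75.0. SS_between = 2960.0, MS_between = 1480.0. F = 12.333, F_crit ≈ 3.354. Reject H₀.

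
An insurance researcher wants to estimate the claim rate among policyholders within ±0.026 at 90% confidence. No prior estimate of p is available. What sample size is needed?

Conservative approach: use p = 0.5 (maximizes p(1-p) = 0.25). n = z²(0.25)/E² = 1.645²×0.25/0.026² = 1000.7 → n = 1001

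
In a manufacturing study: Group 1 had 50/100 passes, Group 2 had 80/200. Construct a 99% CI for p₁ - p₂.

p̂₁ = 0.5, p̂₂ = 0.4. Difference = 0.1. CI = (-0.057, 0.257)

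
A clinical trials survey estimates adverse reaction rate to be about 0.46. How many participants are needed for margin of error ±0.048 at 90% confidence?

n = z²p(1-p)/E² = 1.645²×0.46×0.54/0.048² = 291.7 → n = 292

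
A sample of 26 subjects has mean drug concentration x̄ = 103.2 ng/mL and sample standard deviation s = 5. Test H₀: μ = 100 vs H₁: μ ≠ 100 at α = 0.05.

t = (x̄ - μ₀)/(s/√n) = (103.2 - 100)/(5/√26) = 3.263. df = 25, critical t = ±2.06. Reject H₀.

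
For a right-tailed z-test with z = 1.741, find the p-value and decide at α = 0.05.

p = P(Z > 1.741) = 1 - Φ(1.741) ≈ 0.0408. Since p < 0.05, reject H₀ (significant) at α = 0.05.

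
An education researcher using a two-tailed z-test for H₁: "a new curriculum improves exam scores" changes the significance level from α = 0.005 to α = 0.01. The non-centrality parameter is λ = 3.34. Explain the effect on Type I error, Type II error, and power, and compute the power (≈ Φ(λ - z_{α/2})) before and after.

Increasing α from 0.005 to 0.01:
• Type I error rate increases (α is the Type I rate by definition).
• Critical value moves from z_{α/2} = 2.807 to 2.576, so power = Φ(λ - z_{α/2}) goes from Φ(3.34 - 2.807) = 0.703 to Φ(3.34 - 2.576) = 0.778.
• Type II error rate β = 1 - power therefore decreases (0.297 → 0.222).
Appropriate when false negatives are costly — here, keeping the old curriculum when the new one would have helped students.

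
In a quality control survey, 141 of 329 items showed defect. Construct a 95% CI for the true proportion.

p̂ = 0.429. CI = p̂ ± z*√(p̂(1-p̂)/n) = (0.375, 0.482)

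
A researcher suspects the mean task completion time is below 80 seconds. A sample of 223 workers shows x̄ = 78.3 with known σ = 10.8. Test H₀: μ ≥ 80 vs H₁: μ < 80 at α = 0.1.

z = -2.351. Critical value: -1.28. Reject H₀.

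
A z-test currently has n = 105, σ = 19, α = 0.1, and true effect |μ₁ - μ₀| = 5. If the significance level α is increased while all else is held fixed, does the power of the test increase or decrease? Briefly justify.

Power increases: a larger α lowers the critical value, so more of the H₁ sampling distribution falls in the rejection region.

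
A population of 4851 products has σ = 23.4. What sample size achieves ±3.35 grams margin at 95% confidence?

Without FPC: n₀ = (1.96×23.4/3.35)² = 187.437. With FPC: n = n₀N/(n₀+N-1) = 180.5 → n = 181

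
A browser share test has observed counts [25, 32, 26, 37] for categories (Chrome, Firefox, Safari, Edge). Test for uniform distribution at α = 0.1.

Expected = 30 each. χ² = Σ(O-E)²/E = 3.133. df = 3, critical value = 6.251. Fail to reject H₀.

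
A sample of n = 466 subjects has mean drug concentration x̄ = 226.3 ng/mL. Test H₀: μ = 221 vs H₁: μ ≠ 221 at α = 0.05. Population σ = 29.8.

z = (x̄ - μ₀)/(σ/√n) = (226.3 - 221)/(29.8/√466) = 3.839. Critical value: ±1.96. Since |3.839| > 1.96, Reject H₀.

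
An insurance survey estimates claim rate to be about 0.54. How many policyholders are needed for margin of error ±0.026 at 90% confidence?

n = z²p(1-p)/E² = 1.645²×0.54×0.46/0.026² = 994.3 → n = 995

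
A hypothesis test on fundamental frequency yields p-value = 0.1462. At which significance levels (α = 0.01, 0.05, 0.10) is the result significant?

p = 0.1462. Not significant at any of the given levels.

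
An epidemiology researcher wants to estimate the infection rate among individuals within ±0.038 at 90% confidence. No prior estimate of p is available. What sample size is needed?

Conservative approach: use p = 0.5 (maximizes p(1-p) = 0.25). n = z²(0.25)/E² = 1.645²×0.25/0.038² = 468.5 → n = 469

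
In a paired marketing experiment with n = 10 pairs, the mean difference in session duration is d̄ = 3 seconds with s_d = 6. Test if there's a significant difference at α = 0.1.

t = d̄/(s_d/√n) = 3/(6/√10) = 1.581. df = 9, critical t = ±1.833. Fail to reject H₀.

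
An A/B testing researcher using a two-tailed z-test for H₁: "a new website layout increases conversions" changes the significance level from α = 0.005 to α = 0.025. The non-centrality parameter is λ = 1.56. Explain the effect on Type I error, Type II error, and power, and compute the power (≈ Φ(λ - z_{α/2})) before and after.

Increasing α from 0.005 to 0.025:
• Type I error rate increases (α is the Type I rate by definition).
• Critical value moves from z_{α/2} = 2.807 to 2.241, so power = Φ(λ - z_{α/2}) goes from Φ(1.56 - 2.807) = 0.106 to Φ(1.56 - 2.241) = 0.248.
• Type II error rate β = 1 - power therefore decreases (0.894 → 0.752).
Appropriate when false negatives are costly — here, discarding a layout that would have improved conversions — lost revenue.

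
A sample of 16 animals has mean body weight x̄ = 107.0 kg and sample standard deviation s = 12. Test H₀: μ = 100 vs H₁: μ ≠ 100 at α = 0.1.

t = (x̄ - μ₀)/(s/√n) = (107.0 - 100)/(12/√16) = 2.333. df = 15, critical t = ±1.753. Reject H₀.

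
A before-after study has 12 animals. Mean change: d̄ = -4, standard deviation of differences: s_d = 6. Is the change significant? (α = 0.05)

t = d̄/(s_d/√n) = -4/(6/√12) = -2.309. df = 11, critical t = ±2.201. Reject H₀.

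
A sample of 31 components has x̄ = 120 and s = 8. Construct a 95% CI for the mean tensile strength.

CI = x̄ ± t*(s/√n) = 120 ± 2.042(8/√31) = (117.07, 122.93)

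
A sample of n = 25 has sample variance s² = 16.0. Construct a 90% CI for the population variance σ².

df = 24. χ²_{0.05} = 36.415, χ²_{0.95} = 13.848. CI for σ² = ((n-1)s²/χ²_{α/2}, (n-1)s²/χ²_{1-α/2}) = (24·16.0/36.415, 24·16.0/13.848) = (10.55, 27.73)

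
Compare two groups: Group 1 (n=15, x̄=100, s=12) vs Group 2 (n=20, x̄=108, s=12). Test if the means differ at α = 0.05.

Pooled sp = 12.0. t = -1.952, df = 33. Critical t = ±2.035. Fail to reject H₀.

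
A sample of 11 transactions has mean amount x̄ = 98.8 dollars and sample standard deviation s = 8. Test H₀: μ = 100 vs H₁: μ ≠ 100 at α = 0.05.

t = (x̄ - μ₀)/(s/√n) = (98.8 - 100)/(8/√11) = -0.497. df = 10, critical t = ±2.228. Fail to reject H₀.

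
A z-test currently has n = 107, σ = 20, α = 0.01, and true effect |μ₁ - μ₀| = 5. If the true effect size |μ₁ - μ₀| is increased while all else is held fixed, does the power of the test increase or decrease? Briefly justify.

Power increases: a larger true effect increases the non-centrality λ = |μ₁ - μ₀|/(σ/√n).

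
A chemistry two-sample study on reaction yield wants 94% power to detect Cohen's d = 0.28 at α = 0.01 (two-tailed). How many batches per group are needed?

z_{α/2} = 2.576, z_β = Φ⁻¹(0.94) = 1.555. For small effect (d = 0.28): n per group = 2(z_{α/2} + z_β)²/d² = 2(2.576 + 1.555)²/0.28² = 435.3 → 436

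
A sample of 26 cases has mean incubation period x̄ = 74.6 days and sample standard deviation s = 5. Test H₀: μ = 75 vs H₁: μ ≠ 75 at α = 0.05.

t = (x̄ - μ₀)/(s/√n) = (74.6 - 75)/(5/√26) = -0.408. df = 25, critical t = ±2.06. Fail to reject H₀.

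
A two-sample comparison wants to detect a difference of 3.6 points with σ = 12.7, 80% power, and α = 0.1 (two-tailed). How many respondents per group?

n per group = 2(z_α/2 + z_β)²σ²/d² = 2×(1.645 + 0.84)²×12.7²/3.6² = 153.7 → n = 154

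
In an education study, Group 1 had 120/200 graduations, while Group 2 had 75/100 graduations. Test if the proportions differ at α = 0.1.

p̂₁ = 0.6, p̂₂ = 0.75, pooled p̂ = 0.65. z = -2.568. Critical: ±1.645. Reject H₀.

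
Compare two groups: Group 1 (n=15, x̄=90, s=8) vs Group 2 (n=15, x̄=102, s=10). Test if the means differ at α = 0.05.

Pooled sp = 9.06. t = -3.629, df = 28. Critical t = ±2.048. Reject H₀.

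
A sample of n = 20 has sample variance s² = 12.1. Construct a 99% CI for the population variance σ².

df = 19. χ²_{0.005} = 38.582, χ²_{0.995} = 6.844. CI for σ² = ((n-1)s²/χ²_{α/2}, (n-1)s²/χ²_{1-α/2}) = (19·12.1/38.582, 19·12.1/6.844) = (5.96, 33.59)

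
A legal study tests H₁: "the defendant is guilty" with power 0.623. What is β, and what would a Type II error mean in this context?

β = 1 - power = 1 - 0.623 = 0.377. A Type II error is failing to reject H₀ when H₀ is false (false negative) — here, failing to conclude that the defendant is guilty when in fact it is true. Consequence: acquitting a guilty person.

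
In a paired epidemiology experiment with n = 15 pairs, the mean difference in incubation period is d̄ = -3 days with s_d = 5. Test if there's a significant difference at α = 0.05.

t = d̄/(s_d/√n) = -3/(5/√15) = -2.324. df = 14, critical t = ±2.145. Reject H₀.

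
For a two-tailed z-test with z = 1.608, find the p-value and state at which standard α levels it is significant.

p = 2·P(Z > |1.608|) = 2·(1 - Φ(1.608)) ≈ 0.1078. Not significant at any standard level.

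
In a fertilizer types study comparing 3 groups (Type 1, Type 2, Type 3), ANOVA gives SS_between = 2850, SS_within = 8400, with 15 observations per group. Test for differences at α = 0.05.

df_between = 2, df_within = 42. F = MS_between/MS_within = 1425.0/200.0 = 7.125. F_crit ≈ 3.22. Reject H₀. At least one mean differs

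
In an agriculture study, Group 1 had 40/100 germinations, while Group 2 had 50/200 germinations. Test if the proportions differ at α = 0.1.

p̂₁ = 0.4, p̂₂ = 0.25, pooled p̂ = 0.3. z = 2.673. Critical: ±1.645. Reject H₀.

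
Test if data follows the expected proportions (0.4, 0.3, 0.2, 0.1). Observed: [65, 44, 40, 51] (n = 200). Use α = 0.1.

Expected: [80.0, 60.0, 40.0, 20.0]. χ² = 55.129. df = 3, critical = 6.251. Reject H₀.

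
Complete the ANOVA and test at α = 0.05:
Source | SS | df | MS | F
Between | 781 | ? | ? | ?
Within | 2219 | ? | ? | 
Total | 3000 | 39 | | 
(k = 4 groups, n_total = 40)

df_between = 3, df_within = 36. MS_between = 260.33, MS_within = 61.64. F = 4.224, F_crit ≈ 2.866. Reject H₀.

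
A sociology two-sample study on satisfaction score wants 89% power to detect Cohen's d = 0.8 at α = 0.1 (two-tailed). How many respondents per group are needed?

z_{α/2} = 1.645, z_β = Φ⁻¹(0.89) = 1.227. For large effect (d = 0.8): n per group = 2(z_{α/2} + z_β)²/d² = 2(1.645 + 1.227)²/0.8² = 25.8 → 26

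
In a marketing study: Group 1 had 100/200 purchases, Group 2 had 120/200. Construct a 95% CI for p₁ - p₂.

p̂₁ = 0.5, p̂₂ = 0.6. Difference = -0.1. CI = (-0.197, -0.003)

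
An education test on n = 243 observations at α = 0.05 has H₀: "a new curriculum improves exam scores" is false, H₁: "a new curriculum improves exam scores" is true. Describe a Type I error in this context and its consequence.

Type I error: rejecting H₀ when it is true — concluding that a new curriculum improves exam scores when in fact it is not. Consequence: adopting a curriculum that gives no real benefit — disruption for nothing.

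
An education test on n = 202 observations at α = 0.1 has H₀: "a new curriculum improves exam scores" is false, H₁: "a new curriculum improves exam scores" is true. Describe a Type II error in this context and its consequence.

Type II error: failing to reject H₀ when it is false — concluding that a new curriculum improves exam scores is not supported when in fact it is. Consequence: keeping the old curriculum when the new one would have helped students.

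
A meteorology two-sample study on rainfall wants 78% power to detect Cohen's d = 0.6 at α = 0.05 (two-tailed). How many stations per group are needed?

z_{α/2} = 1.96, z_β = Φ⁻¹(0.78) = 0.772. For medium effect (d = 0.6): n per group = 2(z_{α/2} + z_β)²/d² = 2(1.96 + 0.772)²/0.6² = 41.5 → 42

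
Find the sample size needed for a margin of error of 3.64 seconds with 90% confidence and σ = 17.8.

n = (z*σ/E)² = (1.645×17.8/3.64)² = 64.7 → n = 65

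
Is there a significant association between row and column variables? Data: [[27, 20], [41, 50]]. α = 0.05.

χ² = 1.904. df = 1, critical = 3.841. Fail to reject H₀. No evidence of dependence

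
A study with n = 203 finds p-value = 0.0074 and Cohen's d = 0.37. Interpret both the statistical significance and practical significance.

Statistically significant (p = 0.0074 < 0.05). Cohen's d = 0.37 indicates a small effect size. Both statistical and practical significance should be considered.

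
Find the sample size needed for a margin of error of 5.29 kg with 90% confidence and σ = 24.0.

n = (z*σ/E)² = (1.645×24.0/5.29)² = 55.7 → n = 56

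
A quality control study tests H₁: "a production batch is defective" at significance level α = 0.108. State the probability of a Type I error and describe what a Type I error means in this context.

P(Type I error) = α = 0.108. A Type I error is rejecting H₀ when H₀ is actually true (false positive) — here, concluding that a production batch is defective when in fact this is not the case. Consequence: scrapping a good batch — wasted material and cost for no reason.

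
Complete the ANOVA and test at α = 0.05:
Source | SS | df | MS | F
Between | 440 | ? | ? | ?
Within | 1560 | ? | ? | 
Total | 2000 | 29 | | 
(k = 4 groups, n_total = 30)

df_between = 3, df_within = 26. MS_between = 146.67, MS_within = 60.0. F = 2.444, F_crit ≈ 2.975. Fail to reject H₀.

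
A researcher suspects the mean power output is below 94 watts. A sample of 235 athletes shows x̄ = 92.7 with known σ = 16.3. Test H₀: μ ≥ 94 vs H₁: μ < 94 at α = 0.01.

z = -1.223. Critical value: -2.33. Fail to reject H₀.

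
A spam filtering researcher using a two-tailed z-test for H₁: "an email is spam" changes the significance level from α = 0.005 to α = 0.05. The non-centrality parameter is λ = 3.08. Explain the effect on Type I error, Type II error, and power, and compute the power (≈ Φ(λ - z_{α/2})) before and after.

Increasing α from 0.005 to 0.05:
• Type I error rate increases (α is the Type I rate by definition).
• Critical value moves from z_{α/2} = 2.807 to 1.96, so power = Φ(λ - z_{α/2}) goes from Φ(3.08 - 2.807) = 0.608 to Φ(3.08 - 1.96) = 0.869.
• Type II error rate β = 1 - power therefore decreases (0.392 → 0.131).
Appropriate when false negatives are costly — here, a spam email lands in the inbox.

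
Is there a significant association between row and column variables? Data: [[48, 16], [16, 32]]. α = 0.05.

χ² = 19.444. df = 1, critical = 3.841. Reject H₀. Variables are dependent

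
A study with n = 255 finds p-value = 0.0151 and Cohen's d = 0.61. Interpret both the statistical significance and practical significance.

Statistically significant (p = 0.0151 < 0.05). Cohen's d = 0.61 indicates a medium effect size. Both statistical and practical significance should be considered.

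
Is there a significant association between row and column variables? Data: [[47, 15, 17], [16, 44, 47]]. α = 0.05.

χ² = 40.268. df = 2, critical = 5.991. Reject H₀. Variables are dependent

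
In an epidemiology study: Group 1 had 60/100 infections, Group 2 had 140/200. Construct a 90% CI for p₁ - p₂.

p̂₁ = 0.6, p̂₂ = 0.7. Difference = -0.1. CI = (-0.197, -0.003)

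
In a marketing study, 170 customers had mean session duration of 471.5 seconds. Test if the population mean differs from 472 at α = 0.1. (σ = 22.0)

z = (x̄ - μ₀)/(σ/√n) = (471.5 - 472)/(22.0/√170) = -0.296. Critical value: ±1.645. Since |-0.296| ≤ 1.645, Fail to reject H₀.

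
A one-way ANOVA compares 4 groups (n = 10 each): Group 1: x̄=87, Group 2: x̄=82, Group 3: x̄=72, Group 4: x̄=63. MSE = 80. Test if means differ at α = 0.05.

Grand mean = 76.0. SS_between = 3420.0, MS_between = 1140.0. F = 14.25, F_crit ≈ 2.866. Reject H₀.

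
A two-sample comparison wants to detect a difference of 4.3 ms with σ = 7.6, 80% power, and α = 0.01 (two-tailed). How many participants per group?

n per group = 2(z_α/2 + z_β)²σ²/d² = 2×(2.576 + 0.84)²×7.6²/4.3² = 72.9 → n = 73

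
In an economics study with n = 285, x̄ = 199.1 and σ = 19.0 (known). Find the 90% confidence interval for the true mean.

CI = x̄ ± z*(σ/√n) = 199.1 ± 1.645(19.0/√285) = 199.1 ± 1.85 = (197.25, 200.95)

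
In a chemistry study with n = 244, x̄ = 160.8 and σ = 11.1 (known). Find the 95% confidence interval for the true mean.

CI = x̄ ± z*(σ/√n) = 160.8 ± 1.96(11.1/√244) = 160.8 ± 1.39 = (159.41, 162.19)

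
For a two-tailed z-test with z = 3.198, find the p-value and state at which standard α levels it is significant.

p = 2·P(Z > |3.198|) = 2·(1 - Φ(3.198)) ≈ 0.0014. Significant at α = 0.1; Significant at α = 0.05; Significant at α = 0.01.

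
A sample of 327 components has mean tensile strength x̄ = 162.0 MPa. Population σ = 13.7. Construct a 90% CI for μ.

CI = x̄ ± z*(σ/√n) = 162.0 ± 1.645(13.7/√327) = 162.0 ± 1.25 = (160.75, 163.25)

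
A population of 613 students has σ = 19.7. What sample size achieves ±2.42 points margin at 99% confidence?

Without FPC: n₀ = (2.576×19.7/2.42)² = 439.737. With FPC: n = n₀N/(n₀+N-1) = 256.3 → n = 257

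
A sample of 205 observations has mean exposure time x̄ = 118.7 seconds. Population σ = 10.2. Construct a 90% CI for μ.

CI = x̄ ± z*(σ/√n) = 118.7 ± 1.645(10.2/√205) = 118.7 ± 1.17 = (117.53, 119.87)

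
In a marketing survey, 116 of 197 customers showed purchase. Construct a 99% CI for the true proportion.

p̂ = 0.589. CI = p̂ ± z*√(p̂(1-p̂)/n) = (0.499, 0.679)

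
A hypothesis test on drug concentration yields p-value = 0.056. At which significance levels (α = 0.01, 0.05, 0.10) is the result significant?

p = 0.056. Significant at: α = 0.1.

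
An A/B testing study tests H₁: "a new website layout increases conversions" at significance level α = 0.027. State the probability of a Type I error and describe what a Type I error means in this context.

P(Type I error) = α = 0.027. A Type I error is rejecting H₀ when H₀ is actually true (false positive) — here, concluding that a new website layout increases conversions when in fact this is not the case. Consequence: rolling out a layout that doesn't actually help — wasted engineering effort.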